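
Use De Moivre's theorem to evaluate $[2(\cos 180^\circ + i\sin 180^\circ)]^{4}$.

By De Moivre: z^n = r^n(cos(nθ) + i sin(nθ))
= 2^4(cos(4*180°) + i sin(4*180°))
= 16(cos 0° + i sin 0°)
= 16


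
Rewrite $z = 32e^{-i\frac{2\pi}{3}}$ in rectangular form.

a = r cos θ = 32 * -1/2 = -16
b = r sin θ = 32 * -sqrt(3)/2 = -16*sqrt(3)
z = -16 - 16*sqrt(3)i


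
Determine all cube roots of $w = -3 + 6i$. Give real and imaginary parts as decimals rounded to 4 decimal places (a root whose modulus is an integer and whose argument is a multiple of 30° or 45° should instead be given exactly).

|w| = sqrt(45) ≈ 6.708204, arg(w) ≈ 116.565051°
Root modulus = sqrt(45)^(1/3) ≈ 1.885973
Root arguments: θ_k = (arg(w) + 360°k)/3 for k = 0, 1, ..., 2
Compute each root as (root modulus)(cos θ_k + i sin θ_k) using full-precision intermediates, then round to 4 decimal places.
Roots: 1.4687 + 1.1832i, -1.7590 + 0.6803i, 0.2903 - 1.8635i


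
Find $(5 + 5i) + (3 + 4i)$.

(5 + 3) + (5 + 4)i = 8 + 9i


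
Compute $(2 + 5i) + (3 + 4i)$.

(2 + 3) + (5 + 4)i = 5 + 9i


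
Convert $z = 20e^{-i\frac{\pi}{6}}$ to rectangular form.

a = r cos θ = 20 * sqrt(3)/2 = 10*sqrt(3)
b = r sin θ = 20 * -1/2 = -10
z = 10*sqrt(3) - 10i


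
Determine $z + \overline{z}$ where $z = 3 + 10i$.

z + conjugate(z) = (a + bi) + (a - bi) = 2a
= 2 * 3 = 6


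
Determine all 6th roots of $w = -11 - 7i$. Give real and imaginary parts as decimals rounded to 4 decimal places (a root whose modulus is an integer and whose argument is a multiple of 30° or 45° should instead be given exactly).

|w| = sqrt(170) ≈ 13.038405, arg(w) ≈ 212.471192°
Root modulus = sqrt(170)^(1/6) ≈ 1.534160
Root arguments: θ_k = (arg(w) + 360°k)/6 for k = 0, 1, ..., 5
Compute each root as (root modulus)(cos θ_k + i sin θ_k) using full-precision intermediates, then round to 4 decimal places.
Roots: 1.2504 + 0.8890i, -0.1447 + 1.5273i, -1.3950 + 0.6384i, -1.2504 - 0.8890i, 0.1447 - 1.5273i, 1.3950 - 0.6384i


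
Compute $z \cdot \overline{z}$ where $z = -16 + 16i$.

z * conjugate(z) = |z|^2 = a^2 + b^2
= (-16)^2 + 16^2 = 512


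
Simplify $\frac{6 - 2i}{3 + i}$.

Multiply numerator and denominator by conjugate (3 - i):
= (6 - 2i)(3 - i) / (3^2 + 1^2)
= (16 - 12i) / 10
Divide through by 2: (8 - 6i) / 5
= 8/5 - (6/5)i


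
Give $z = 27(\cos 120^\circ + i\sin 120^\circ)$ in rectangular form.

a = r cos θ = 27 * -1/2 = -27/2
b = r sin θ = 27 * sqrt(3)/2 = 27*sqrt(3)/2
z = -27/2 + (27*sqrt(3)/2)i


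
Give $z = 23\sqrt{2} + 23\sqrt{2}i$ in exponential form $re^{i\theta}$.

r = |z| = sqrt((23*sqrt(2))^2 + (23*sqrt(2))^2) = sqrt(1058 + 1058) = sqrt(2116) = 46
θ = arctan(b/a) = arctan(32.5269/32.5269) (quadrant-adjusted) = 45° = π/4
z = 46e^(i*π/4)


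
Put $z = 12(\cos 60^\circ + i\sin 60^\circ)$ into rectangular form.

a = r cos θ = 12 * 1/2 = 6
b = r sin θ = 12 * sqrt(3)/2 = 6*sqrt(3)
z = 6 + 6*sqrt(3)i


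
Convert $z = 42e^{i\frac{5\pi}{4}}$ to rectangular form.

a = r cos θ = 42 * -sqrt(2)/2 = -21*sqrt(2)
b = r sin θ = 42 * -sqrt(2)/2 = -21*sqrt(2)
z = -21*sqrt(2) - 21*sqrt(2)i


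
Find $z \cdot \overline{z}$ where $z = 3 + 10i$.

z * conjugate(z) = |z|^2 = a^2 + b^2
= 3^2 + 10^2 = 109


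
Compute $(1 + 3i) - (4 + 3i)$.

(1 - 4) + (3 - 3)i = -3


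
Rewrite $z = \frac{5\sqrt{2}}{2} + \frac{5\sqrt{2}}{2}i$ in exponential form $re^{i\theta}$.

r = |z| = sqrt((5*sqrt(2)/2)^2 + (5*sqrt(2)/2)^2) = sqrt(25/2 + 25/2) = sqrt(25) = 5
θ = arctan(b/a) = arctan(3.5355/3.5355) (quadrant-adjusted) = 45° = π/4
z = 5e^(i*π/4)


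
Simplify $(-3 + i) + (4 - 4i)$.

(-3 + 4) + (1 + (-4))i = 1 - 3i


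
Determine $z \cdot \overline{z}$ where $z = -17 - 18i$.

z * conjugate(z) = |z|^2 = a^2 + b^2
= (-17)^2 + (-18)^2 = 613


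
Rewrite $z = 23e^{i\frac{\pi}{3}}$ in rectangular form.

a = r cos θ = 23 * 1/2 = 23/2
b = r sin θ = 23 * sqrt(3)/2 = 23*sqrt(3)/2
z = 23/2 + (23*sqrt(3)/2)i


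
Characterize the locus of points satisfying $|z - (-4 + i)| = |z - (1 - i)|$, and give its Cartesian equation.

|z - z1| = |z - z2| means z is equidistant from z1 and z2,
i.e. the perpendicular bisector of the segment from (-4, 1) to (1, -1) (midpoint (-3/2, 0)).
With z = x + yi, square both sides:
(x - (-4))^2 + (y - 1)^2 = (x - 1)^2 + (y - (-1))^2
The x^2 and y^2 terms cancel: 10x + (-4)y = 2 - 17 = -15
Simplify: 10x - 4y = -15
Locus: Perpendicular bisector of the segment from (-4, 1) to (1, -1): the line 10x - 4y = -15


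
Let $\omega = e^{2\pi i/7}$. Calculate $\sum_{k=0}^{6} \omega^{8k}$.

Let ζ = ω^8 = e^(2πi·8/7). Since 7 ∤ 8, ζ ≠ 1.
Sum = Σ_{k=0}^{6} ζ^k = (ζ^7 - 1)/(ζ - 1) = (ω^{8·7} - 1)/(ζ - 1) = (1 - 1)/(ζ - 1) = 0


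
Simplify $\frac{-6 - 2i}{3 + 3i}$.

Multiply numerator and denominator by conjugate (3 - 3i):
= (-6 - 2i)(3 - 3i) / (3^2 + 3^2)
= (-24 + 12i) / 18
Divide through by 6: (-4 + 2i) / 3
= -4/3 + (2/3)i


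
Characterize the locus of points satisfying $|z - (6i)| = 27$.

|z - z0| = r describes a circle centered at z0 with radius r
Here z0 = 6i and r = 27
Locus: Circle centered at (0, 6) with radius 27


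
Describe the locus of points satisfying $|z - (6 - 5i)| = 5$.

|z - z0| = r describes a circle centered at z0 with radius r
Here z0 = 6 - 5i and r = 5
Locus: Circle centered at (6, -5) with radius 5


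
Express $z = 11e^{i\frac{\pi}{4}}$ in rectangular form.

a = r cos θ = 11 * sqrt(2)/2 = 11*sqrt(2)/2
b = r sin θ = 11 * sqrt(2)/2 = 11*sqrt(2)/2
z = 11*sqrt(2)/2 + (11*sqrt(2)/2)i


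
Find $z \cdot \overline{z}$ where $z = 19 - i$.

z * conjugate(z) = |z|^2 = a^2 + b^2
= 19^2 + (-1)^2 = 362


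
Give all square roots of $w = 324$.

|w| = 324, arg(w) = 0°
Root modulus = 324^(1/2) = 18
Root arguments: θ_k = (0° + 360°k)/2 for k = 0, 1, ..., 1
Roots: 18, -18


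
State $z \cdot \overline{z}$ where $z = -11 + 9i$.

z * conjugate(z) = |z|^2 = a^2 + b^2
= (-11)^2 + 9^2 = 202


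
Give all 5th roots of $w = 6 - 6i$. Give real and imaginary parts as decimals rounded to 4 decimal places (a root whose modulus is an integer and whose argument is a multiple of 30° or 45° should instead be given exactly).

|w| = sqrt(72) ≈ 8.485281, arg(w) = 315°
Root modulus = sqrt(72)^(1/5) ≈ 1.533675
Root arguments: θ_k = (315° + 360°k)/5 for k = 0, 1, ..., 4
Compute each root as (root modulus)(cos θ_k + i sin θ_k) using full-precision intermediates, then round to 4 decimal places.
Roots: 0.6963 + 1.3665i, -1.0845 + 1.0845i, -1.3665 - 0.6963i, 0.2399 - 1.5148i, 1.5148 - 0.2399i


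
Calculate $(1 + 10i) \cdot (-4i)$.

(a1*a2 - b1*b2) + (a1*b2 + b1*a2)i
= (0 - (-40)) + (-4 + 0)i
= 40 - 4i


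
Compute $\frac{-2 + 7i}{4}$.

Divisor is real, so divide each part by 4:
= -1/2 + (7/4)i


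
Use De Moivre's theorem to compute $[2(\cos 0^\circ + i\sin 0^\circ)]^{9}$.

By De Moivre: z^n = r^n(cos(nθ) + i sin(nθ))
= 2^9(cos(9*0°) + i sin(9*0°))
= 512(cos 0° + i sin 0°)
= 512


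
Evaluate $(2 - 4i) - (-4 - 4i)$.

(2 - (-4)) + (-4 - (-4))i = 6


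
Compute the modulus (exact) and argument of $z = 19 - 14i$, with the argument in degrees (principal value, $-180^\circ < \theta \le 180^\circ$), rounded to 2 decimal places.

|z| = sqrt(19^2 + (-14)^2) = sqrt(557)
arg(z) = arctan(b/a) = arctan(-14/19) (quadrant-adjusted) = -36.38°


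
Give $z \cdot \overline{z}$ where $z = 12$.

z * conjugate(z) = |z|^2 = a^2 + b^2
= 12^2 + 0^2 = 144


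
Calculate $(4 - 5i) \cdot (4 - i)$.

(a1*a2 - b1*b2) + (a1*b2 + b1*a2)i
= (16 - 5) + (-4 + (-20))i
= 11 - 24i


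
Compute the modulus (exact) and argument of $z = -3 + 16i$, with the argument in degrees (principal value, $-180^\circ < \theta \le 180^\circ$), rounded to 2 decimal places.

|z| = sqrt((-3)^2 + 16^2) = sqrt(265)
arg(z) = arctan(b/a) = arctan(16/-3) (quadrant-adjusted) = 100.62°


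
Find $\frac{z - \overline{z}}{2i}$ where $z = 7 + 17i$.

z - conjugate(z) = 2bi
(z - conjugate(z))/(2i) = 2bi/(2i) = b = 17


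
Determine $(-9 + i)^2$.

(a + bi)^2 = a^2 - b^2 + 2abi
= (-9)^2 - 1^2 + 2*(-9)*1i
= 80 - 18i


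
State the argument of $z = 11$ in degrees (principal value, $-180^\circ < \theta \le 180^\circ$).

b = 0 and a > 0, so z lies on the positive real axis: θ = 0°


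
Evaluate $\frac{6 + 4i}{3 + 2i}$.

Multiply numerator and denominator by conjugate (3 - 2i):
= (6 + 4i)(3 - 2i) / (3^2 + 2^2)
= (26) / 13
= 2


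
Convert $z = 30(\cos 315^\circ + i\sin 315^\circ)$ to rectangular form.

a = r cos θ = 30 * sqrt(2)/2 = 15*sqrt(2)
b = r sin θ = 30 * -sqrt(2)/2 = -15*sqrt(2)
z = 15*sqrt(2) - 15*sqrt(2)i


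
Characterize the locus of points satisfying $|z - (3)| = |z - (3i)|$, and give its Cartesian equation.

|z - z1| = |z - z2| means z is equidistant from z1 and z2,
i.e. the perpendicular bisector of the segment from (3, 0) to (0, 3) (midpoint (3/2, 3/2)).
With z = x + yi, square both sides:
(x - 3)^2 + (y - 0)^2 = (x - 0)^2 + (y - 3)^2
The x^2 and y^2 terms cancel: -6x + 6y = 9 - 9 = 0
Simplify: x - y = 0
Locus: Perpendicular bisector of the segment from (3, 0) to (0, 3): the line x - y = 0


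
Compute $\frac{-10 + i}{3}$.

Divisor is real, so divide each part by 3:
= -10/3 + (1/3)i


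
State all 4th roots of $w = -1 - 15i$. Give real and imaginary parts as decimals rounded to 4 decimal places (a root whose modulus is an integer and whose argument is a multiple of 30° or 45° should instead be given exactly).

|w| = sqrt(226) ≈ 15.033296, arg(w) ≈ 266.185925°
Root modulus = sqrt(226)^(1/4) ≈ 1.969081
Root arguments: θ_k = (arg(w) + 360°k)/4 for k = 0, 1, ..., 3
Compute each root as (root modulus)(cos θ_k + i sin θ_k) using full-precision intermediates, then round to 4 decimal places.
Roots: 0.7837 + 1.8064i, -1.8064 + 0.7837i, -0.7837 - 1.8064i, 1.8064 - 0.7837i


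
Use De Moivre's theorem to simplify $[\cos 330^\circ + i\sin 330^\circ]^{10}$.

By De Moivre: z^n = r^n(cos(nθ) + i sin(nθ))
= 1^10(cos(10*330°) + i sin(10*330°))
= 1(cos 60° + i sin 60°)
= 1/2 + (sqrt(3)/2)i


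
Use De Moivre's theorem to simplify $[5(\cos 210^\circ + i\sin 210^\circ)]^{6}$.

By De Moivre: z^n = r^n(cos(nθ) + i sin(nθ))
= 5^6(cos(6*210°) + i sin(6*210°))
= 15625(cos 180° + i sin 180°)
= -15625


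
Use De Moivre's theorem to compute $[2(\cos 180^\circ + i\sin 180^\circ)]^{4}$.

By De Moivre: z^n = r^n(cos(nθ) + i sin(nθ))
= 2^4(cos(4*180°) + i sin(4*180°))
= 16(cos 0° + i sin 0°)
= 16


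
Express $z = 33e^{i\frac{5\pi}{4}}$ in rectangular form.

a = r cos θ = 33 * -sqrt(2)/2 = -33*sqrt(2)/2
b = r sin θ = 33 * -sqrt(2)/2 = -33*sqrt(2)/2
z = -33*sqrt(2)/2 - (33*sqrt(2)/2)i


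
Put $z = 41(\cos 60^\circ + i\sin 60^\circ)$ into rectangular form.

a = r cos θ = 41 * 1/2 = 41/2
b = r sin θ = 41 * sqrt(3)/2 = 41*sqrt(3)/2
z = 41/2 + (41*sqrt(3)/2)i


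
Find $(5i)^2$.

(a + bi)^2 = a^2 - b^2 + 2abi
= 0^2 - 5^2 + 2*0*5i
= -25


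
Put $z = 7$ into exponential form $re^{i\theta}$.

r = |z| = sqrt((7)^2 + (0)^2) = sqrt(49 + 0) = sqrt(49) = 7
b = 0 and a > 0, so z lies on the positive real axis: θ = 0
z = 7e^(i*0) = 7


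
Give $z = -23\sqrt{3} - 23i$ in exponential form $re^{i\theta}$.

r = |z| = sqrt((-23*sqrt(3))^2 + (-23)^2) = sqrt(1587 + 529) = sqrt(2116) = 46
θ = arctan(b/a) = arctan(-23/-39.8372) (quadrant-adjusted) = 210° = 7π/6
z = 46e^(i*7π/6)


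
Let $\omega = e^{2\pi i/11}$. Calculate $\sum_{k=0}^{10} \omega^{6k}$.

Let ζ = ω^6 = e^(2πi·6/11). Since 11 ∤ 6, ζ ≠ 1.
Sum = Σ_{k=0}^{10} ζ^k = (ζ^11 - 1)/(ζ - 1) = (ω^{6·11} - 1)/(ζ - 1) = (1 - 1)/(ζ - 1) = 0


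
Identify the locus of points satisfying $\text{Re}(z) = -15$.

Re(z) = x where z = x + yi; the equation x = -15 is satisfied by all points with that x-coordinate
Locus: Vertical line x = -15


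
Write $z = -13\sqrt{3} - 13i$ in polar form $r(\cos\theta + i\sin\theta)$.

r = |z| = sqrt(a^2 + b^2) = sqrt((-13*sqrt(3))^2 + (-13)^2) = sqrt(507 + 169) = sqrt(676) = 26
θ = arctan(b/a) = arctan(-13/-22.5167) (quadrant-adjusted) = 210°
z = 26(cos 210° + i sin 210°)


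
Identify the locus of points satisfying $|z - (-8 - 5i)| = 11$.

|z - z0| = r describes a circle centered at z0 with radius r
Here z0 = -8 - 5i and r = 11
Locus: Circle centered at (-8, -5) with radius 11


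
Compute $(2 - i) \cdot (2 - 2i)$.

(a1*a2 - b1*b2) + (a1*b2 + b1*a2)i
= (4 - 2) + (-4 + (-2))i
= 2 - 6i


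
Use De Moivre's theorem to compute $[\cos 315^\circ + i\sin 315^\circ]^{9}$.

By De Moivre: z^n = r^n(cos(nθ) + i sin(nθ))
= 1^9(cos(9*315°) + i sin(9*315°))
= 1(cos 315° + i sin 315°)
= sqrt(2)/2 - (sqrt(2)/2)i


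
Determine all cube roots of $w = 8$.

|w| = 8, arg(w) = 0°
Root modulus = 8^(1/3) = 2
Root arguments: θ_k = (0° + 360°k)/3 for k = 0, 1, ..., 2
Roots: 2, -1 + sqrt(3)i, -1 - sqrt(3)i


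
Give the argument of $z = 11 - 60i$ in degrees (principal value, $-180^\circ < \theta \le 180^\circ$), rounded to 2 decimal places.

θ = arctan(b/a) = arctan(-60/11) (quadrant-adjusted) = -79.61°


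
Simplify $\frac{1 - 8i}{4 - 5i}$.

Multiply numerator and denominator by conjugate (4 + 5i):
= (1 - 8i)(4 + 5i) / (4^2 + (-5)^2)
= (44 - 27i) / 41
= 44/41 - (27/41)i


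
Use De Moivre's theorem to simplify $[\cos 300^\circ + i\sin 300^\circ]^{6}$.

By De Moivre: z^n = r^n(cos(nθ) + i sin(nθ))
= 1^6(cos(6*300°) + i sin(6*300°))
= 1(cos 0° + i sin 0°)
= 1


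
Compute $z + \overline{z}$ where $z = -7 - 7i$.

z + conjugate(z) = (a + bi) + (a - bi) = 2a
= 2 * (-7) = -14


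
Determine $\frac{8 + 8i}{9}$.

Divisor is real, so divide each part by 9:
= 8/9 + (8/9)i


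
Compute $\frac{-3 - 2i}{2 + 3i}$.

Multiply numerator and denominator by conjugate (2 - 3i):
= (-3 - 2i)(2 - 3i) / (2^2 + 3^2)
= (-12 + 5i) / 13
= -12/13 + (5/13)i


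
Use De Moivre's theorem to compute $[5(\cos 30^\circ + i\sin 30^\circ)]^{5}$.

By De Moivre: z^n = r^n(cos(nθ) + i sin(nθ))
= 5^5(cos(5*30°) + i sin(5*30°))
= 3125(cos 150° + i sin 150°)
= -3125*sqrt(3)/2 + (3125/2)i


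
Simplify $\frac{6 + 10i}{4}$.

Divisor is real, so divide each part by 4:
= 3/2 + (5/2)i


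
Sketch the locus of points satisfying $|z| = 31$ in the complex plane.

|z| = 31 means sqrt(x^2 + y^2) = 31
This is a circle of radius 31 centered at the origin


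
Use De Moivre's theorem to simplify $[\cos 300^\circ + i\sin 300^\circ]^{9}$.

By De Moivre: z^n = r^n(cos(nθ) + i sin(nθ))
= 1^9(cos(9*300°) + i sin(9*300°))
= 1(cos 180° + i sin 180°)
= -1


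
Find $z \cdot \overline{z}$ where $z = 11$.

z * conjugate(z) = |z|^2 = a^2 + b^2
= 11^2 + 0^2 = 121


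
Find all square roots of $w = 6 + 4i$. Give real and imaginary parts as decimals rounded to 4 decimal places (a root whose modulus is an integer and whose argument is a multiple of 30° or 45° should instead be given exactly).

|w| = sqrt(52) ≈ 7.211103, arg(w) ≈ 33.690068°
Root modulus = sqrt(52)^(1/2) ≈ 2.685350
Root arguments: θ_k = (arg(w) + 360°k)/2 for k = 0, 1, ..., 1
Compute each root as (root modulus)(cos θ_k + i sin θ_k) using full-precision intermediates, then round to 4 decimal places.
Roots: 2.5701 + 0.7782i, -2.5701 - 0.7782i


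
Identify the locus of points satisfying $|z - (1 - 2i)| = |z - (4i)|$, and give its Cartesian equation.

|z - z1| = |z - z2| means z is equidistant from z1 and z2,
i.e. the perpendicular bisector of the segment from (1, -2) to (0, 4) (midpoint (1/2, 1)).
With z = x + yi, square both sides:
(x - 1)^2 + (y - (-2))^2 = (x - 0)^2 + (y - 4)^2
The x^2 and y^2 terms cancel: -2x + 12y = 16 - 5 = 11
Simplify: 2x - 12y = -11
Locus: Perpendicular bisector of the segment from (1, -2) to (0, 4): the line 2x - 12y = -11


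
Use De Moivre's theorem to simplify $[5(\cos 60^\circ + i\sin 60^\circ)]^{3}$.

By De Moivre: z^n = r^n(cos(nθ) + i sin(nθ))
= 5^3(cos(3*60°) + i sin(3*60°))
= 125(cos 180° + i sin 180°)
= -125


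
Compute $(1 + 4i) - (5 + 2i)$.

(1 - 5) + (4 - 2)i = -4 + 2i


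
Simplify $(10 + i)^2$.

(a + bi)^2 = a^2 - b^2 + 2abi
= 10^2 - 1^2 + 2*10*1i
= 99 + 20i


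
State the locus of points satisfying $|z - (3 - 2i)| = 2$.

|z - z0| = r describes a circle centered at z0 with radius r
Here z0 = 3 - 2i and r = 2
Locus: Circle centered at (3, -2) with radius 2


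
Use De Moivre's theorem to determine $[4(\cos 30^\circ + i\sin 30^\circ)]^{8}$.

By De Moivre: z^n = r^n(cos(nθ) + i sin(nθ))
= 4^8(cos(8*30°) + i sin(8*30°))
= 65536(cos 240° + i sin 240°)
= -32768 - 32768*sqrt(3)i


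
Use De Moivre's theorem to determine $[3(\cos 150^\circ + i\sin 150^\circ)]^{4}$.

By De Moivre: z^n = r^n(cos(nθ) + i sin(nθ))
= 3^4(cos(4*150°) + i sin(4*150°))
= 81(cos 240° + i sin 240°)
= -81/2 - (81*sqrt(3)/2)i


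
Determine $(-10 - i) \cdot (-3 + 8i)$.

(a1*a2 - b1*b2) + (a1*b2 + b1*a2)i
= (30 - (-8)) + (-80 + 3)i
= 38 - 77i


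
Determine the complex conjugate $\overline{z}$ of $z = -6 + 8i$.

If z = a + bi, then conjugate(z) = a - bi
conjugate(-6 + 8i) = -6 - 8i


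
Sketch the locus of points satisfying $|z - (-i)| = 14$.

|z - z0| = r describes a circle centered at z0 with radius r
Here z0 = -i and r = 14
Locus: Circle centered at (0, -1) with radius 14


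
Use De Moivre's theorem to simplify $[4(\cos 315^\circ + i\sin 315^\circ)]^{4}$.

By De Moivre: z^n = r^n(cos(nθ) + i sin(nθ))
= 4^4(cos(4*315°) + i sin(4*315°))
= 256(cos 180° + i sin 180°)
= -256


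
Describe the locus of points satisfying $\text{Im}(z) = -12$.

Im(z) = y where z = x + yi; the equation y = -12 is satisfied by all points with that y-coordinate
Locus: Horizontal line y = -12


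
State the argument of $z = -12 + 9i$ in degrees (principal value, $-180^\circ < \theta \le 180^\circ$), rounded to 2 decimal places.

θ = arctan(b/a) = arctan(9/-12) (quadrant-adjusted) = 143.13°


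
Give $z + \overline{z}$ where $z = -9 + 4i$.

z + conjugate(z) = (a + bi) + (a - bi) = 2a
= 2 * (-9) = -18


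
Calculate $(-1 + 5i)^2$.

(a + bi)^2 = a^2 - b^2 + 2abi
= (-1)^2 - 5^2 + 2*(-1)*5i
= -24 - 10i


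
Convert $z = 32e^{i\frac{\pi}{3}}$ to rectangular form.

a = r cos θ = 32 * 1/2 = 16
b = r sin θ = 32 * sqrt(3)/2 = 16*sqrt(3)
z = 16 + 16*sqrt(3)i


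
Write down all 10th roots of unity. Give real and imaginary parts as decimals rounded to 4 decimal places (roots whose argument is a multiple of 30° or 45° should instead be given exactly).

ω_k = e^(2πik/10) = cos(2πk/10) + i sin(2πk/10) for k = 0, 1, ..., 9
Roots: 1, 0.8090 + 0.5878i, 0.3090 + 0.9511i, -0.3090 + 0.9511i, -0.8090 + 0.5878i, -1, -0.8090 - 0.5878i, -0.3090 - 0.9511i, 0.3090 - 0.9511i, 0.8090 - 0.5878i


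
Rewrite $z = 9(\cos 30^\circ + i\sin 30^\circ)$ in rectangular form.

a = r cos θ = 9 * sqrt(3)/2 = 9*sqrt(3)/2
b = r sin θ = 9 * 1/2 = 9/2
z = 9*sqrt(3)/2 + (9/2)i


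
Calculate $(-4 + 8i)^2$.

(a + bi)^2 = a^2 - b^2 + 2abi
= (-4)^2 - 8^2 + 2*(-4)*8i
= -48 - 64i


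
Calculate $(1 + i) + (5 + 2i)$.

(1 + 5) + (1 + 2)i = 6 + 3i


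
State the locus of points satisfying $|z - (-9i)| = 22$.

|z - z0| = r describes a circle centered at z0 with radius r
Here z0 = -9i and r = 22
Locus: Circle centered at (0, -9) with radius 22


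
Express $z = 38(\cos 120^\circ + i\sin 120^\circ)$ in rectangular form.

a = r cos θ = 38 * -1/2 = -19
b = r sin θ = 38 * sqrt(3)/2 = 19*sqrt(3)
z = -19 + 19*sqrt(3)i


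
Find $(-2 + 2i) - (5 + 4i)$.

(-2 - 5) + (2 - 4)i = -7 - 2i


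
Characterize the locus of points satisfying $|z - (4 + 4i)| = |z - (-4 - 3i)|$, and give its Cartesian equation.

|z - z1| = |z - z2| means z is equidistant from z1 and z2,
i.e. the perpendicular bisector of the segment from (4, 4) to (-4, -3) (midpoint (0, 1/2)).
With z = x + yi, square both sides:
(x - 4)^2 + (y - 4)^2 = (x - (-4))^2 + (y - (-3))^2
The x^2 and y^2 terms cancel: -16x + (-14)y = 25 - 32 = -7
Simplify: 16x + 14y = 7
Locus: Perpendicular bisector of the segment from (4, 4) to (-4, -3): the line 16x + 14y = 7


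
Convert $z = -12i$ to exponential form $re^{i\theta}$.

r = |z| = sqrt((0)^2 + (-12)^2) = sqrt(0 + 144) = sqrt(144) = 12
a = 0 and b < 0, so z lies on the negative imaginary axis: θ = -90° = -π/2
z = 12e^(-i*π/2)


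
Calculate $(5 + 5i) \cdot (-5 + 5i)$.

(a1*a2 - b1*b2) + (a1*b2 + b1*a2)i
= (-25 - 25) + (25 + (-25))i
= -50


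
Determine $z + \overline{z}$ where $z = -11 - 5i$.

z + conjugate(z) = (a + bi) + (a - bi) = 2a
= 2 * (-11) = -22


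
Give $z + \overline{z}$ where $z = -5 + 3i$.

z + conjugate(z) = (a + bi) + (a - bi) = 2a
= 2 * (-5) = -10


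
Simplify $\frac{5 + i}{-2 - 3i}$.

Multiply numerator and denominator by conjugate (-2 + 3i):
= (5 + i)(-2 + 3i) / ((-2)^2 + (-3)^2)
= (-13 + 13i) / 13
= -1 + i


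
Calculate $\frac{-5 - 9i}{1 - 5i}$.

Multiply numerator and denominator by conjugate (1 + 5i):
= (-5 - 9i)(1 + 5i) / (1^2 + (-5)^2)
= (40 - 34i) / 26
Divide through by 2: (20 - 17i) / 13
= 20/13 - (17/13)i


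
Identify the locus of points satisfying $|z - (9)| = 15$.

|z - z0| = r describes a circle centered at z0 with radius r
Here z0 = 9 and r = 15
Locus: Circle centered at (9, 0) with radius 15


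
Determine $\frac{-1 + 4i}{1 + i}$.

Multiply numerator and denominator by conjugate (1 - i):
= (-1 + 4i)(1 - i) / (1^2 + 1^2)
= (3 + 5i) / 2
= 3/2 + (5/2)i


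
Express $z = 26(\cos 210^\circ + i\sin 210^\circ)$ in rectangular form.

a = r cos θ = 26 * -sqrt(3)/2 = -13*sqrt(3)
b = r sin θ = 26 * -1/2 = -13
z = -13*sqrt(3) - 13i


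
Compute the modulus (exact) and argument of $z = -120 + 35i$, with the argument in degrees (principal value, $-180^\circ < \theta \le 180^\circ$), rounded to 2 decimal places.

|z| = sqrt((-120)^2 + 35^2) = 125
arg(z) = arctan(b/a) = arctan(35/-120) (quadrant-adjusted) = 163.74°


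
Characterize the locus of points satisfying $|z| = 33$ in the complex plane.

|z| = 33 means sqrt(x^2 + y^2) = 33
This is a circle of radius 33 centered at the origin


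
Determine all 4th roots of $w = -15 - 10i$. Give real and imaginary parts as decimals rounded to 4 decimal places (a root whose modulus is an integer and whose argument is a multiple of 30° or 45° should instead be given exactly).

|w| = sqrt(325) ≈ 18.027756, arg(w) ≈ 213.690068°
Root modulus = sqrt(325)^(1/4) ≈ 2.060561
Root arguments: θ_k = (arg(w) + 360°k)/4 for k = 0, 1, ..., 3
Compute each root as (root modulus)(cos θ_k + i sin θ_k) using full-precision intermediates, then round to 4 decimal places.
Roots: 1.2279 + 1.6547i, -1.6547 + 1.2279i, -1.2279 - 1.6547i, 1.6547 - 1.2279i


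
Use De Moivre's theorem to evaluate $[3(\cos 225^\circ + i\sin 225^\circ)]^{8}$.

By De Moivre: z^n = r^n(cos(nθ) + i sin(nθ))
= 3^8(cos(8*225°) + i sin(8*225°))
= 6561(cos 0° + i sin 0°)
= 6561


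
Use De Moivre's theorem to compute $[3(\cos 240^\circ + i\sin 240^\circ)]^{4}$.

By De Moivre: z^n = r^n(cos(nθ) + i sin(nθ))
= 3^4(cos(4*240°) + i sin(4*240°))
= 81(cos 240° + i sin 240°)
= -81/2 - (81*sqrt(3)/2)i


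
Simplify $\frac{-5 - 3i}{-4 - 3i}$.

Multiply numerator and denominator by conjugate (-4 + 3i):
= (-5 - 3i)(-4 + 3i) / ((-4)^2 + (-3)^2)
= (29 - 3i) / 25
= 29/25 - (3/25)i


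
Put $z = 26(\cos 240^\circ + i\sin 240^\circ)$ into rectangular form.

a = r cos θ = 26 * -1/2 = -13
b = r sin θ = 26 * -sqrt(3)/2 = -13*sqrt(3)
z = -13 - 13*sqrt(3)i


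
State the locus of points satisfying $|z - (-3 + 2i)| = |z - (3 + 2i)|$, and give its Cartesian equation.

|z - z1| = |z - z2| means z is equidistant from z1 and z2,
i.e. the perpendicular bisector of the segment from (-3, 2) to (3, 2) (midpoint (0, 2)).
With z = x + yi, square both sides:
(x - (-3))^2 + (y - 2)^2 = (x - 3)^2 + (y - 2)^2
The x^2 and y^2 terms cancel: 12x + 0y = 13 - 13 = 0
Simplify: x = 0
Locus: Perpendicular bisector of the segment from (-3, 2) to (3, 2): the line x = 0


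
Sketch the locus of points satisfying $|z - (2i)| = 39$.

|z - z0| = r describes a circle centered at z0 with radius r
Here z0 = 2i and r = 39
Locus: Circle centered at (0, 2) with radius 39


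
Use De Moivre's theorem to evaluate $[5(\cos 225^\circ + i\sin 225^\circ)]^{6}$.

By De Moivre: z^n = r^n(cos(nθ) + i sin(nθ))
= 5^6(cos(6*225°) + i sin(6*225°))
= 15625(cos 270° + i sin 270°)
= -15625i


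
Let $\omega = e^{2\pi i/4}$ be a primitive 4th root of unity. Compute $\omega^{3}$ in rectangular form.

ω^3 = e^(2πi·3/4) = e^(i·3π/2)
= cos(3π/2) + i sin(3π/2)
= -i


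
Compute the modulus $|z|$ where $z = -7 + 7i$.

|z| = sqrt(a^2 + b^2) = sqrt((-7)^2 + 7^2) = sqrt(98) = sqrt(98)


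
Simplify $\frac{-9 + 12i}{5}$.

Divisor is real, so divide each part by 5:
= -9/5 + (12/5)i


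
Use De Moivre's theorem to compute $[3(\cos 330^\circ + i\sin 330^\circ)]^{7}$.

By De Moivre: z^n = r^n(cos(nθ) + i sin(nθ))
= 3^7(cos(7*330°) + i sin(7*330°))
= 2187(cos 150° + i sin 150°)
= -2187*sqrt(3)/2 + (2187/2)i


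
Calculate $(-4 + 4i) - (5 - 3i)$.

(-4 - 5) + (4 - (-3))i = -9 + 7i


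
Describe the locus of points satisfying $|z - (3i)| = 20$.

|z - z0| = r describes a circle centered at z0 with radius r
Here z0 = 3i and r = 20
Locus: Circle centered at (0, 3) with radius 20


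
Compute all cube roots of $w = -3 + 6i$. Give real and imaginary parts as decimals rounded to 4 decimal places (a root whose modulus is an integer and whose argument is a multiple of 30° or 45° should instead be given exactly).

|w| = sqrt(45) ≈ 6.708204, arg(w) ≈ 116.565051°
Root modulus = sqrt(45)^(1/3) ≈ 1.885973
Root arguments: θ_k = (arg(w) + 360°k)/3 for k = 0, 1, ..., 2
Compute each root as (root modulus)(cos θ_k + i sin θ_k) using full-precision intermediates, then round to 4 decimal places.
Roots: 1.4687 + 1.1832i, -1.7590 + 0.6803i, 0.2903 - 1.8635i


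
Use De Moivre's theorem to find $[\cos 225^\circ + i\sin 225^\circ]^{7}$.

By De Moivre: z^n = r^n(cos(nθ) + i sin(nθ))
= 1^7(cos(7*225°) + i sin(7*225°))
= 1(cos 135° + i sin 135°)
= -sqrt(2)/2 + (sqrt(2)/2)i


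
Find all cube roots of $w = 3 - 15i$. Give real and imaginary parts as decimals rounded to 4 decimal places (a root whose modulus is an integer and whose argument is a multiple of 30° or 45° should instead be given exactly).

|w| = sqrt(234) ≈ 15.297059, arg(w) ≈ 281.309932°
Root modulus = sqrt(234)^(1/3) ≈ 2.482386
Root arguments: θ_k = (arg(w) + 360°k)/3 for k = 0, 1, ..., 2
Compute each root as (root modulus)(cos θ_k + i sin θ_k) using full-precision intermediates, then round to 4 decimal places.
Roots: -0.1632 + 2.4770i, -2.0635 - 1.3799i, 2.2268 - 1.0972i


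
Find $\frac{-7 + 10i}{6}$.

Divisor is real, so divide each part by 6:
= -7/6 + (5/3)i


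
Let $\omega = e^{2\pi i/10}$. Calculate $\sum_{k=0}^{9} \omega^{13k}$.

Let ζ = ω^13 = e^(2πi·13/10). Since 10 ∤ 13, ζ ≠ 1.
Sum = Σ_{k=0}^{9} ζ^k = (ζ^10 - 1)/(ζ - 1) = (ω^{13·10} - 1)/(ζ - 1) = (1 - 1)/(ζ - 1) = 0


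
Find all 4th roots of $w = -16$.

|w| = 16, arg(w) = 180°
Root modulus = 16^(1/4) = 2
Root arguments: θ_k = (180° + 360°k)/4 for k = 0, 1, ..., 3
Roots: sqrt(2) + sqrt(2)i, -sqrt(2) + sqrt(2)i, -sqrt(2) - sqrt(2)i, sqrt(2) - sqrt(2)i


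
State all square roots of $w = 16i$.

|w| = 16, arg(w) = 90°
Root modulus = 16^(1/2) = 4
Root arguments: θ_k = (90° + 360°k)/2 for k = 0, 1, ..., 1
Roots: 2*sqrt(2) + 2*sqrt(2)i, -2*sqrt(2) - 2*sqrt(2)i


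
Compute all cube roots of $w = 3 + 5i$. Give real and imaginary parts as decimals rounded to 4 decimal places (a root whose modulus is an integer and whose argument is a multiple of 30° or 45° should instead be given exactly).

|w| = sqrt(34) ≈ 5.830952, arg(w) ≈ 59.036243°
Root modulus = sqrt(34)^(1/3) ≈ 1.799892
Root arguments: θ_k = (arg(w) + 360°k)/3 for k = 0, 1, ..., 2
Compute each root as (root modulus)(cos θ_k + i sin θ_k) using full-precision intermediates, then round to 4 decimal places.
Roots: 1.6948 + 0.6061i, -1.3723 + 1.1647i, -0.3225 - 1.7708i


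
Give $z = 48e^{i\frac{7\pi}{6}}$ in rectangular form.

a = r cos θ = 48 * -sqrt(3)/2 = -24*sqrt(3)
b = r sin θ = 48 * -1/2 = -24
z = -24*sqrt(3) - 24i


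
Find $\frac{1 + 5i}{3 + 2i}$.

Multiply numerator and denominator by conjugate (3 - 2i):
= (1 + 5i)(3 - 2i) / (3^2 + 2^2)
= (13 + 13i) / 13
= 1 + i


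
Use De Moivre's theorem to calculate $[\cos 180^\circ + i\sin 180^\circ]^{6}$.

By De Moivre: z^n = r^n(cos(nθ) + i sin(nθ))
= 1^6(cos(6*180°) + i sin(6*180°))
= 1(cos 0° + i sin 0°)
= 1


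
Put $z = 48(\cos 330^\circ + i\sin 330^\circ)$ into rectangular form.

a = r cos θ = 48 * sqrt(3)/2 = 24*sqrt(3)
b = r sin θ = 48 * -1/2 = -24
z = 24*sqrt(3) - 24i


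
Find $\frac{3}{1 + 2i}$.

Multiply numerator and denominator by conjugate (1 - 2i):
= (3)(1 - 2i) / (1^2 + 2^2)
= (3 - 6i) / 5
= 3/5 - (6/5)i


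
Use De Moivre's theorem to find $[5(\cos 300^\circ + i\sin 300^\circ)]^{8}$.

By De Moivre: z^n = r^n(cos(nθ) + i sin(nθ))
= 5^8(cos(8*300°) + i sin(8*300°))
= 390625(cos 240° + i sin 240°)
= -390625/2 - (390625*sqrt(3)/2)i


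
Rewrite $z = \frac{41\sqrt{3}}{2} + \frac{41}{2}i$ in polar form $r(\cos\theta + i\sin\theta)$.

r = |z| = sqrt(a^2 + b^2) = sqrt((41*sqrt(3)/2)^2 + (41/2)^2) = sqrt(5043/4 + 1681/4) = sqrt(1681) = 41
θ = arctan(b/a) = arctan(20.5/35.507) (quadrant-adjusted) = 30°
z = 41(cos 30° + i sin 30°)


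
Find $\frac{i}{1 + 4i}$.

Multiply numerator and denominator by conjugate (1 - 4i):
= (i)(1 - 4i) / (1^2 + 4^2)
= (4 + i) / 17
= 4/17 + (1/17)i


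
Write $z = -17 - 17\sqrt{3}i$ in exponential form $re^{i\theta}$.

r = |z| = sqrt((-17)^2 + (-17*sqrt(3))^2) = sqrt(289 + 867) = sqrt(1156) = 34
θ = arctan(b/a) = arctan(-29.4449/-17) (quadrant-adjusted) = 240° = 4π/3
z = 34e^(i*4π/3)


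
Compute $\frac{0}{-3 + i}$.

Multiply numerator and denominator by conjugate (-3 - i):
= (0)(-3 - i) / ((-3)^2 + 1^2)
= (0) / 10
= 0


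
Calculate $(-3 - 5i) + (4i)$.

(-3 + 0) + (-5 + 4)i = -3 - i


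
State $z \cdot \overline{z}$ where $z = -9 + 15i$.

z * conjugate(z) = |z|^2 = a^2 + b^2
= (-9)^2 + 15^2 = 306


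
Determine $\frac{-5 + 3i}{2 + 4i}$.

Multiply numerator and denominator by conjugate (2 - 4i):
= (-5 + 3i)(2 - 4i) / (2^2 + 4^2)
= (2 + 26i) / 20
Divide through by 2: (1 + 13i) / 10
= 1/10 + (13/10)i


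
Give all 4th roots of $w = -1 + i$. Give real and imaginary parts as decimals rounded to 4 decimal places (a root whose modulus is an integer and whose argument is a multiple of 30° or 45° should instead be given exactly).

|w| = sqrt(2) ≈ 1.414214, arg(w) = 135°
Root modulus = sqrt(2)^(1/4) ≈ 1.090508
Root arguments: θ_k = (135° + 360°k)/4 for k = 0, 1, ..., 3
Compute each root as (root modulus)(cos θ_k + i sin θ_k) using full-precision intermediates, then round to 4 decimal places.
Roots: 0.9067 + 0.6059i, -0.6059 + 0.9067i, -0.9067 - 0.6059i, 0.6059 - 0.9067i


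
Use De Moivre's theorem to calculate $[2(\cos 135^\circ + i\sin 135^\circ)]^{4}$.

By De Moivre: z^n = r^n(cos(nθ) + i sin(nθ))
= 2^4(cos(4*135°) + i sin(4*135°))
= 16(cos 180° + i sin 180°)
= -16


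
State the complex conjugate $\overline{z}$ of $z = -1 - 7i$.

If z = a + bi, then conjugate(z) = a - bi
conjugate(-1 - 7i) = -1 + 7i


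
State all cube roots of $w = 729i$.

|w| = 729, arg(w) = 90°
Root modulus = 729^(1/3) = 9
Root arguments: θ_k = (90° + 360°k)/3 for k = 0, 1, ..., 2
Roots: 9*sqrt(3)/2 + (9/2)i, -9*sqrt(3)/2 + (9/2)i, -9i


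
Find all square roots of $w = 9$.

|w| = 9, arg(w) = 0°
Root modulus = 9^(1/2) = 3
Root arguments: θ_k = (0° + 360°k)/2 for k = 0, 1, ..., 1
Roots: 3, -3


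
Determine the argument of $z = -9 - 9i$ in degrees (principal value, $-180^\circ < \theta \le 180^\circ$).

θ = arctan(b/a) = arctan(-9/-9) (quadrant-adjusted) = -135°


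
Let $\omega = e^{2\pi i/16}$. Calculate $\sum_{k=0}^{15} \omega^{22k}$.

Let ζ = ω^22 = e^(2πi·22/16). Since 16 ∤ 22, ζ ≠ 1.
Sum = Σ_{k=0}^{15} ζ^k = (ζ^16 - 1)/(ζ - 1) = (ω^{22·16} - 1)/(ζ - 1) = (1 - 1)/(ζ - 1) = 0


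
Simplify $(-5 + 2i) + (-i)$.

(-5 + 0) + (2 + (-1))i = -5 + i


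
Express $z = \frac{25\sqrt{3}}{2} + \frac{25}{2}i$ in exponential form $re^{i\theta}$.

r = |z| = sqrt((25*sqrt(3)/2)^2 + (25/2)^2) = sqrt(1875/4 + 625/4) = sqrt(625) = 25
θ = arctan(b/a) = arctan(12.5/21.6506) (quadrant-adjusted) = 30° = π/6
z = 25e^(i*π/6)


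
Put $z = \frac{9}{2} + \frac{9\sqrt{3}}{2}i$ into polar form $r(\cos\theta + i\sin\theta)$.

r = |z| = sqrt(a^2 + b^2) = sqrt((9/2)^2 + (9*sqrt(3)/2)^2) = sqrt(81/4 + 243/4) = sqrt(81) = 9
θ = arctan(b/a) = arctan(7.7942/4.5) (quadrant-adjusted) = 60°
z = 9(cos 60° + i sin 60°)


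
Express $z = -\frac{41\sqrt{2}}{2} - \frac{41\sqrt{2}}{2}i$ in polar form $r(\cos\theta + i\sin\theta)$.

r = |z| = sqrt(a^2 + b^2) = sqrt((-41*sqrt(2)/2)^2 + (-41*sqrt(2)/2)^2) = sqrt(1681/2 + 1681/2) = sqrt(1681) = 41
θ = arctan(b/a) = arctan(-28.9914/-28.9914) (quadrant-adjusted) = 225°
z = 41(cos 225° + i sin 225°)


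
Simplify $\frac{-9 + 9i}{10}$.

Divisor is real, so divide each part by 10:
= -9/10 + (9/10)i


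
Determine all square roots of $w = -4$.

|w| = 4, arg(w) = 180°
Root modulus = 4^(1/2) = 2
Root arguments: θ_k = (180° + 360°k)/2 for k = 0, 1, ..., 1
Roots: 2i, -2i


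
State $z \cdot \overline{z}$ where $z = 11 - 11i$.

z * conjugate(z) = |z|^2 = a^2 + b^2
= 11^2 + (-11)^2 = 242


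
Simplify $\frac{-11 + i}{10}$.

Divisor is real, so divide each part by 10:
= -11/10 + (1/10)i


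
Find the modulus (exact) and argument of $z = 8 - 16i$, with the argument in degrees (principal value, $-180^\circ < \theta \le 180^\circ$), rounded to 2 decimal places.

|z| = sqrt(8^2 + (-16)^2) = sqrt(320)
arg(z) = arctan(b/a) = arctan(-16/8) (quadrant-adjusted) = -63.43°


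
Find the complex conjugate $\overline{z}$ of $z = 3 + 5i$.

If z = a + bi, then conjugate(z) = a - bi
conjugate(3 + 5i) = 3 - 5i


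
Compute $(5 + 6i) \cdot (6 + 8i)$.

(a1*a2 - b1*b2) + (a1*b2 + b1*a2)i
= (30 - 48) + (40 + 36)i
= -18 + 76i


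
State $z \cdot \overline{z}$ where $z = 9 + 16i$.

z * conjugate(z) = |z|^2 = a^2 + b^2
= 9^2 + 16^2 = 337


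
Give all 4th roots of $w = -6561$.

|w| = 6561, arg(w) = 180°
Root modulus = 6561^(1/4) = 9
Root arguments: θ_k = (180° + 360°k)/4 for k = 0, 1, ..., 3
Roots: 9*sqrt(2)/2 + (9*sqrt(2)/2)i, -9*sqrt(2)/2 + (9*sqrt(2)/2)i, -9*sqrt(2)/2 - (9*sqrt(2)/2)i, 9*sqrt(2)/2 - (9*sqrt(2)/2)i


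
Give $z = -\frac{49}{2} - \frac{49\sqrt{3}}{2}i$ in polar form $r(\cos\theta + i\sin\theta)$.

r = |z| = sqrt(a^2 + b^2) = sqrt((-49/2)^2 + (-49*sqrt(3)/2)^2) = sqrt(2401/4 + 7203/4) = sqrt(2401) = 49
θ = arctan(b/a) = arctan(-42.4352/-24.5) (quadrant-adjusted) = 240°
z = 49(cos 240° + i sin 240°)


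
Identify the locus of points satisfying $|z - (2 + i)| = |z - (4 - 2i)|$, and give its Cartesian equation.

|z - z1| = |z - z2| means z is equidistant from z1 and z2,
i.e. the perpendicular bisector of the segment from (2, 1) to (4, -2) (midpoint (3, -1/2)).
With z = x + yi, square both sides:
(x - 2)^2 + (y - 1)^2 = (x - 4)^2 + (y - (-2))^2
The x^2 and y^2 terms cancel: 4x + (-6)y = 20 - 5 = 15
Simplify: 4x - 6y = 15
Locus: Perpendicular bisector of the segment from (2, 1) to (4, -2): the line 4x - 6y = 15


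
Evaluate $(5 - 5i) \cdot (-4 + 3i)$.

(a1*a2 - b1*b2) + (a1*b2 + b1*a2)i
= (-20 - (-15)) + (15 + 20)i
= -5 + 35i


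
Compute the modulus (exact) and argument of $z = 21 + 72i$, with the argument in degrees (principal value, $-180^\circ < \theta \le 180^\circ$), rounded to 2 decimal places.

|z| = sqrt(21^2 + 72^2) = 75
arg(z) = arctan(b/a) = arctan(72/21) (quadrant-adjusted) = 73.74°


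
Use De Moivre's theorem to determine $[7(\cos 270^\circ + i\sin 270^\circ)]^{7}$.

By De Moivre: z^n = r^n(cos(nθ) + i sin(nθ))
= 7^7(cos(7*270°) + i sin(7*270°))
= 823543(cos 90° + i sin 90°)
= 823543i


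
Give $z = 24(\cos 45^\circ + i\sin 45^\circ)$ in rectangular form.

a = r cos θ = 24 * sqrt(2)/2 = 12*sqrt(2)
b = r sin θ = 24 * sqrt(2)/2 = 12*sqrt(2)
z = 12*sqrt(2) + 12*sqrt(2)i


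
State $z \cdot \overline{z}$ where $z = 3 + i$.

z * conjugate(z) = |z|^2 = a^2 + b^2
= 3^2 + 1^2 = 10


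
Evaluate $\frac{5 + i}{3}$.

Divisor is real, so divide each part by 3:
= 5/3 + (1/3)i


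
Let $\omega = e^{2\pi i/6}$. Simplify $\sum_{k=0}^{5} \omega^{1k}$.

Let ζ = ω^1 = e^(2πi·1/6). Since 6 ∤ 1, ζ ≠ 1.
Sum = Σ_{k=0}^{5} ζ^k = (ζ^6 - 1)/(ζ - 1) = (ω^{1·6} - 1)/(ζ - 1) = (1 - 1)/(ζ - 1) = 0


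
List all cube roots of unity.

ω_k = e^(2πik/3) = cos(2πk/3) + i sin(2πk/3) for k = 0, 1, ..., 2
Roots: 1, -1/2 + (sqrt(3)/2)i, -1/2 - (sqrt(3)/2)i


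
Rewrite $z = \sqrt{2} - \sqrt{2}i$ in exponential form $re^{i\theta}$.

r = |z| = sqrt((sqrt(2))^2 + (-sqrt(2))^2) = sqrt(2 + 2) = sqrt(4) = 2
θ = arctan(b/a) = arctan(-1.4142/1.4142) (quadrant-adjusted) = -45° = -π/4
z = 2e^(-i*π/4)


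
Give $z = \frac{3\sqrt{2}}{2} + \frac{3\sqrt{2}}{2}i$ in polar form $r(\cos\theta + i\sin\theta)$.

r = |z| = sqrt(a^2 + b^2) = sqrt((3*sqrt(2)/2)^2 + (3*sqrt(2)/2)^2) = sqrt(9/2 + 9/2) = sqrt(9) = 3
θ = arctan(b/a) = arctan(2.1213/2.1213) (quadrant-adjusted) = 45°
z = 3(cos 45° + i sin 45°)


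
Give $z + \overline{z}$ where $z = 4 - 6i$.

z + conjugate(z) = (a + bi) + (a - bi) = 2a
= 2 * 4 = 8


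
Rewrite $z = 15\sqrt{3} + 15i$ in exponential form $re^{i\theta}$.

r = |z| = sqrt((15*sqrt(3))^2 + (15)^2) = sqrt(675 + 225) = sqrt(900) = 30
θ = arctan(b/a) = arctan(15/25.9808) (quadrant-adjusted) = 30° = π/6
z = 30e^(i*π/6)


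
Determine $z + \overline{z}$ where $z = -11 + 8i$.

z + conjugate(z) = (a + bi) + (a - bi) = 2a
= 2 * (-11) = -22


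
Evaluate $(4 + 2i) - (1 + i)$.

(4 - 1) + (2 - 1)i = 3 + i


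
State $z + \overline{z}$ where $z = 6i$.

z + conjugate(z) = (a + bi) + (a - bi) = 2a
= 2 * 0 = 0


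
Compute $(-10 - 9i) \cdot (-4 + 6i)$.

(a1*a2 - b1*b2) + (a1*b2 + b1*a2)i
= (40 - (-54)) + (-60 + 36)i
= 94 - 24i


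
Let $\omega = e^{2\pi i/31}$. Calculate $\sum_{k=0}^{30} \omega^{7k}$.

Let ζ = ω^7 = e^(2πi·7/31). Since 31 ∤ 7, ζ ≠ 1.
Sum = Σ_{k=0}^{30} ζ^k = (ζ^31 - 1)/(ζ - 1) = (ω^{7·31} - 1)/(ζ - 1) = (1 - 1)/(ζ - 1) = 0


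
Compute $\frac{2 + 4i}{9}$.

Divisor is real, so divide each part by 9:
= 2/9 + (4/9)i


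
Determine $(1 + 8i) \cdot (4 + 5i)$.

(a1*a2 - b1*b2) + (a1*b2 + b1*a2)i
= (4 - 40) + (5 + 32)i
= -36 + 37i


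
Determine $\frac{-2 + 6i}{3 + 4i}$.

Multiply numerator and denominator by conjugate (3 - 4i):
= (-2 + 6i)(3 - 4i) / (3^2 + 4^2)
= (18 + 26i) / 25
= 18/25 + (26/25)i


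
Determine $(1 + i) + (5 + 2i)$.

(1 + 5) + (1 + 2)i = 6 + 3i


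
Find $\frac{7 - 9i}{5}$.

Divisor is real, so divide each part by 5:
= 7/5 - (9/5)i


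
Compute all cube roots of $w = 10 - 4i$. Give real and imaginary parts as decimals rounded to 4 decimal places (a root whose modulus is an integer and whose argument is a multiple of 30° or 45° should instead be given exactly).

|w| = sqrt(116) ≈ 10.770330, arg(w) ≈ 338.198591°
Root modulus = sqrt(116)^(1/3) ≈ 2.208393
Root arguments: θ_k = (arg(w) + 360°k)/3 for k = 0, 1, ..., 2
Compute each root as (root modulus)(cos θ_k + i sin θ_k) using full-precision intermediates, then round to 4 decimal places.
Roots: -0.8534 + 2.0368i, -1.3373 - 1.7575i, 2.1907 - 0.2794i
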